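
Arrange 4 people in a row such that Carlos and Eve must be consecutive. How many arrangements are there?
Treat the 2 as one block: (4-2+1)! × 2! = 6 × 2 = 12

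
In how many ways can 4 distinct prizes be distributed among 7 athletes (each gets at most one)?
P(7,4) = 7!/(7-4)! = 840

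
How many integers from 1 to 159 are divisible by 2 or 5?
⌊159/2⌋ + ⌊159/5⌋ - ⌊159/10⌋ = 79 + 31 - 15 = 95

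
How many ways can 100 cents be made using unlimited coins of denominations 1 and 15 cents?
Coefficient of x^100 in 1/(1-x^1) · 1/(1-x^15). Use j coins of 15 for j = 0..⌊100/15⌋ = 6, the rest in 1s: 6 + 1 = 7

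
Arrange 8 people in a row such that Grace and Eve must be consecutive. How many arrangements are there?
Treat the 2 as one block: (8-2+1)! × 2! = 5040 × 2 = 10080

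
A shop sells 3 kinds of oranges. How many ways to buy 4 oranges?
C(4+3-1, 3-1) = C(6, 2) = 15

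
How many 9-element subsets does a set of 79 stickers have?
C(79,9) = 79!/(9!×70!) = 205811513765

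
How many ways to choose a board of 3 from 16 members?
C(16,3) = 16!/(3!×13!) = 560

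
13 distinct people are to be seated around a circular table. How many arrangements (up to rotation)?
Circular: fix one position, arrange the rest. (13-1)! = 479001600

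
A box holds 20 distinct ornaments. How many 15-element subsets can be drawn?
C(20,15) = 20!/(15!×5!) = 15504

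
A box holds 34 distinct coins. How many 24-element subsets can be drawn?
C(34,24) = 34!/(24!×10!) = 131128140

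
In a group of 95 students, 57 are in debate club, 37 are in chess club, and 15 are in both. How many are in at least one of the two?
|A∪B| = |A| + |B| - |A∩B| = 57 + 37 - 15 = 79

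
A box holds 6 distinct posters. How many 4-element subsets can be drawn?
C(6,4) = 6!/(4!×2!) = 15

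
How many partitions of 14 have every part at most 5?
Let r_j(i) = number of partitions of i into parts ≤ j, for i = 0..14. r_1(i) = 1 for all i; r_j(i) = r_{j-1}(i) + r_j(i-j). Rows j = 2..5: ≤2: 1 1 2 2 3 3 4 4 5 5 6 6 7 7 8; ≤3: 1 1 2 3 4 5 7 8 10 12 14 16 19 21 24; ≤4: 1 1 2 3 5 6 9 11 15 18 23 27 34 39 47; ≤5: 1 1 2 3 5 7 10 13 18 23 30 37 47 57 70. r_5(14) = 70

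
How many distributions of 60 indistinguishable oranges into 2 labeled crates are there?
C(60+2-1, 2-1) = C(61, 1) = 61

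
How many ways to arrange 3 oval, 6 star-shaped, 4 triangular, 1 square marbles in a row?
14! / (3! × 6! × 4! × 1!) = 840840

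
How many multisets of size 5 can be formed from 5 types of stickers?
C(5+5-1, 5-1) = C(9, 4) = 126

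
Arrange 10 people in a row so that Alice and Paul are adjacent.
Treat as block: (10-1)! × 2! = 362880 × 2 = 725760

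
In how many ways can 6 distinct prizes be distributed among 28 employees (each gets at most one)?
P(28,6) = 28!/(28-6)! = 271252800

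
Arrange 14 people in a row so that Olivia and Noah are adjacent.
Treat as block: (14-1)! × 2! = 6227020800 × 2 = 12454041600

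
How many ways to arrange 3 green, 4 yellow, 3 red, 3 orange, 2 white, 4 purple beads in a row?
19! / (3! × 4! × 3! × 3! × 2! × 4!) = 488864376000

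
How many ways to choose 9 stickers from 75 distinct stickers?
C(75,9) = 75!/(9!×66!) = 125595622175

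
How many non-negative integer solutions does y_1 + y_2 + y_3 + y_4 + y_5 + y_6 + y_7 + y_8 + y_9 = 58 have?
C(58+9-1, 9-1) = C(66, 8) = 5743572120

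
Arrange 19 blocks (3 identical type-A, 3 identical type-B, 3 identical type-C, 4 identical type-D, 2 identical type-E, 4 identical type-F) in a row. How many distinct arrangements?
19! / (3! × 3! × 3! × 4! × 2! × 4!) = 488864376000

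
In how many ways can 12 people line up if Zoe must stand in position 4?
Fix one position: (12-1)! = 39916800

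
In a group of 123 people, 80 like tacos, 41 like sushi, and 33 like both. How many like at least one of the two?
|A∪B| = |A| + |B| - |A∩B| = 80 + 41 - 33 = 88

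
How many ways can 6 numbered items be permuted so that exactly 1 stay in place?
Choose the 1 fixed point C(6,1) = 6, derange the rest: !5 = Σ_{j=0}^{5} (-1)^j·5!/j! = 120 - 120 + 60 - 20 + 5 - 1 = 44. Product = 6 × 44 = 264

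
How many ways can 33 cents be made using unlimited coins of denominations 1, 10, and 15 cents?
Coefficient of x^33 in 1/(1-x^1) · 1/(1-x^10) · 1/(1-x^15). Case on j = number of 15-cent coins (j = 0..2); remainder r = 33 - 15j is made from {1,10} in ⌊r/10⌋+1 ways. r = 33, 18, 3 → 4 + 2 + 1 = 7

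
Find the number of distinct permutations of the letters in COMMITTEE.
9! / (1! × 1! × 2! × 1! × 2! × 2!) = 45360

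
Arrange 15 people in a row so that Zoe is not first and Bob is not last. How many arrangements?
By inclusion-exclusion: 15! - 2×(15-1)! + (15-2)! = 1307674368000 - 174356582400 + 6227020800 = 1139544806400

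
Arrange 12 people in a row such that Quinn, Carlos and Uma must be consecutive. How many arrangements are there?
Treat the 3 as one block: (12-3+1)! × 3! = 3628800 × 6 = 21772800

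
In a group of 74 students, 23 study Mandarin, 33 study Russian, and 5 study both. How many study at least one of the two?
|A∪B| = |A| + |B| - |A∩B| = 23 + 33 - 5 = 51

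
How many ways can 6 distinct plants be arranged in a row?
6! = 720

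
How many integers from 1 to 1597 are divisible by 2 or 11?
⌊1597/2⌋ + ⌊1597/11⌋ - ⌊1597/22⌋ = 798 + 145 - 72 = 871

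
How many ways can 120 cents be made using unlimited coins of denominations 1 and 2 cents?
Coefficient of x^120 in 1/(1-x^1) · 1/(1-x^2). Use j coins of 2 for j = 0..⌊120/2⌋ = 60, the rest in 1s: 60 + 1 = 61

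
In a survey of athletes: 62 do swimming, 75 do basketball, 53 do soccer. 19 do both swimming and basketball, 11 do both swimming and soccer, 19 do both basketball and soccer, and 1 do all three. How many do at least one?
|A∪B∪C| = 62+75+53-19-11-19+1 = 142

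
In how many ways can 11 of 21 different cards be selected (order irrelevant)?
C(21,11) = 21!/(11!×10!) = 352716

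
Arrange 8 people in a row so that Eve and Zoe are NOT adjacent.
Total - adjacent = 8! - (8-1)!×2 = 40320 - 10080 = 30240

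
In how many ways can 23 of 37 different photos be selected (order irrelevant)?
C(37,23) = 37!/(23!×14!) = 6107086800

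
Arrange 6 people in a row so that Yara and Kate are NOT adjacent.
Total - adjacent = 6! - (6-1)!×2 = 720 - 240 = 480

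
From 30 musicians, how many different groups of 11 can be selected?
C(30,11) = 30!/(11!×19!) = 54627300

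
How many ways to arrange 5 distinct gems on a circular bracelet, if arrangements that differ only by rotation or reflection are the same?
(5-1)!/2 = 24/2 = 12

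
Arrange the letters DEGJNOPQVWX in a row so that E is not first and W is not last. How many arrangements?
By inclusion-exclusion: 11! - 2×(11-1)! + (11-2)! = 39916800 - 7257600 + 362880 = 33022080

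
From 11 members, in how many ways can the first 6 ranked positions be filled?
P(11,6) = 11!/(11-6)! = 332640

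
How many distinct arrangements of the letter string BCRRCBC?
7! / (2! × 3! × 2!) = 210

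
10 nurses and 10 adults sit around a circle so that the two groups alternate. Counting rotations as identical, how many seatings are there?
Fix one of the nurses: (10-1)! ways for the remaining nurses, × 10! ways for the adults = 362880 × 3628800 = 1316818944000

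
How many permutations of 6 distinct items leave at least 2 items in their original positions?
Exactly j fixed points: C(6,j)·!(6-j); sum over j ≥ 2 (derangement numbers via !m = (m-1)·(!(m-1) + !(m-2)): !0..!4 = 1, 0, 1, 2, 9). Σ_{j=2}^{6} C(6,j)·!(6-j) = C(6,2)·!4 + C(6,3)·!3 + C(6,4)·!2 + C(6,5)·!1 + C(6,6)·!0 = 15·9 + 20·2 + 15·1 + 6·0 + 1·1 = 191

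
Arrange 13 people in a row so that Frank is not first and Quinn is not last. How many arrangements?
By inclusion-exclusion: 13! - 2×(13-1)! + (13-2)! = 6227020800 - 958003200 + 39916800 = 5308934400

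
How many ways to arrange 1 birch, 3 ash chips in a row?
4! / (1! × 3!) = 4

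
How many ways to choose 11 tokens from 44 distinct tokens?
C(44,11) = 44!/(11!×33!) = 7669339132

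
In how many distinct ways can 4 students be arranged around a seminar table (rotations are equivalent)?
Circular: fix one position, arrange the rest. (4-1)! = 6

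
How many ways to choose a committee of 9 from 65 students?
C(65,9) = 65!/(9!×56!) = 31966749880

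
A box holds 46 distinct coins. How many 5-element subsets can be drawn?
C(46,5) = 46!/(5!×41!) = 1370754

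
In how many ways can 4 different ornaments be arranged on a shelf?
4! = 24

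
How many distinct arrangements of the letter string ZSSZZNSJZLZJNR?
14! / (1! × 1! × 2! × 5! × 3! × 2!) = 30270240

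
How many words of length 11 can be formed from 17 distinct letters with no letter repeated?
P(17,11) = 17!/(17-11)! = 494010316800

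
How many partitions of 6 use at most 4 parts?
By conjugation, equals partitions of 6 into parts ≤ 4. Let r_j(i) = number of partitions of i into parts ≤ j, for i = 0..6. r_1(i) = 1 for all i; r_j(i) = r_{j-1}(i) + r_j(i-j). Rows j = 2..4: ≤2: 1 1 2 2 3 3 4; ≤3: 1 1 2 3 4 5 7; ≤4: 1 1 2 3 5 6 9. r_4(6) = 9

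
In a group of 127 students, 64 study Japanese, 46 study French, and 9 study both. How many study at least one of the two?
|A∪B| = |A| + |B| - |A∩B| = 64 + 46 - 9 = 101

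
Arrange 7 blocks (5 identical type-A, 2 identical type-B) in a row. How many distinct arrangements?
7! / (5! × 2!) = 21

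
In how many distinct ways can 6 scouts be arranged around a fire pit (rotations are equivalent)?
Circular: fix one position, arrange the rest. (6-1)! = 120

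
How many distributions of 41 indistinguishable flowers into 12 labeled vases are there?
C(41+12-1, 12-1) = C(52, 11) = 60403728840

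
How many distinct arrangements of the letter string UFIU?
4! / (2! × 1! × 1!) = 12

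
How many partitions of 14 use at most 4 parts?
By conjugation, equals partitions of 14 into parts ≤ 4. Let r_j(i) = number of partitions of i into parts ≤ j, for i = 0..14. r_1(i) = 1 for all i; r_j(i) = r_{j-1}(i) + r_j(i-j). Rows j = 2..4: ≤2: 1 1 2 2 3 3 4 4 5 5 6 6 7 7 8; ≤3: 1 1 2 3 4 5 7 8 10 12 14 16 19 21 24; ≤4: 1 1 2 3 5 6 9 11 15 18 23 27 34 39 47. r_4(14) = 47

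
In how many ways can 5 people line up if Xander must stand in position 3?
Fix one position: (5-1)! = 24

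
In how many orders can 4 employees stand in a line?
4! = 24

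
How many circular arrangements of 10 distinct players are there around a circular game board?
Circular: fix one position, arrange the rest. (10-1)! = 362880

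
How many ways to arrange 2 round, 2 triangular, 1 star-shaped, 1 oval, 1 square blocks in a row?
7! / (2! × 2! × 1! × 1! × 1!) = 1260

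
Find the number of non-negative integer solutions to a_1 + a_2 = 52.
C(52+2-1, 2-1) = C(53, 1) = 53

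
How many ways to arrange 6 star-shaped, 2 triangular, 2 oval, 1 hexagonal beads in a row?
11! / (6! × 2! × 2! × 1!) = 13860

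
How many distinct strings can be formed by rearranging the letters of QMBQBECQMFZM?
12! / (1! × 3! × 1! × 3! × 1! × 1! × 2!) = 6652800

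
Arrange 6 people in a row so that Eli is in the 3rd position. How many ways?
Fix one position: (6-1)! = 120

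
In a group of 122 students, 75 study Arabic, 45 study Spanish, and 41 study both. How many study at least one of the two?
|A∪B| = |A| + |B| - |A∩B| = 75 + 45 - 41 = 79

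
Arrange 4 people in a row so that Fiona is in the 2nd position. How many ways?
Fix one position: (4-1)! = 6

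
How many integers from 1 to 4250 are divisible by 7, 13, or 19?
⌊4250/7⌋+⌊4250/13⌋+⌊4250/19⌋ - ⌊4250/91⌋-⌊4250/133⌋-⌊4250/247⌋ + ⌊4250/1729⌋ = 607+326+223 - 46-31-17 + 2 = 1064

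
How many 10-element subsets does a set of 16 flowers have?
C(16,10) = 16!/(10!×6!) = 8008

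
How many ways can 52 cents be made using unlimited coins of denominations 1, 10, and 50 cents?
Coefficient of x^52 in 1/(1-x^1) · 1/(1-x^10) · 1/(1-x^50). Case on j = number of 50-cent coins (j = 0..1); remainder r = 52 - 50j is made from {1,10} in ⌊r/10⌋+1 ways. r = 52, 2 → 6 + 1 = 7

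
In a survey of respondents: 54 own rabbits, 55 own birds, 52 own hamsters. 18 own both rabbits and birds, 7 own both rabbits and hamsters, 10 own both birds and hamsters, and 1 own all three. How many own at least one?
|A∪B∪C| = 54+55+52-18-7-10+1 = 127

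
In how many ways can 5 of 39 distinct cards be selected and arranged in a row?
P(39,5) = 39!/(39-5)! = 69090840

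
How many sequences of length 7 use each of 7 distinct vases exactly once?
7! = 5040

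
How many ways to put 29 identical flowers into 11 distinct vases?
C(29+11-1, 11-1) = C(39, 10) = 635745396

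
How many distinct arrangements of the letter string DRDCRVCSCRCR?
12! / (2! × 1! × 4! × 1! × 4!) = 415800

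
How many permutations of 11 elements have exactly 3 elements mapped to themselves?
Choose the 3 fixed points C(11,3) = 165, derange the rest: !8 = Σ_{j=0}^{8} (-1)^j·8!/j! = 40320 - 40320 + 20160 - 6720 + 1680 - 336 + 56 - 8 + 1 = 14833. Product = 165 × 14833 = 2447445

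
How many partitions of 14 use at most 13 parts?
By conjugation, equals partitions of 14 into parts ≤ 13. Let r_j(i) = number of partitions of i into parts ≤ j, for i = 0..14. r_1(i) = 1 for all i; r_j(i) = r_{j-1}(i) + r_j(i-j). Rows j = 2..13: ≤2: 1 1 2 2 3 3 4 4 5 5 6 6 7 7 8; ≤3: 1 1 2 3 4 5 7 8 10 12 14 16 19 21 24; ≤4: 1 1 2 3 5 6 9 11 15 18 23 27 34 39 47; ≤5: 1 1 2 3 5 7 10 13 18 23 30 37 47 57 70; ≤6: 1 1 2 3 5 7 11 14 20 26 35 44 58 71 90; ≤7: 1 1 2 3 5 7 11 15 21 28 38 49 65 82 105; ≤8: 1 1 2 3 5 7 11 15 22 29 40 52 70 89 116; ≤9: 1 1 2 3 5 7 11 15 22 30 41 54 73 94 123; ≤10: 1 1 2 3 5 7 11 15 22 30 42 55 75 97 128; ≤11: 1 1 2 3 5 7 11 15 22 30 42 56 76 99 131; ≤12: 1 1 2 3 5 7 11 15 22 30 42 56 77 100 133; ≤13: 1 1 2 3 5 7 11 15 22 30 42 56 77 101 134. r_13(14) = 134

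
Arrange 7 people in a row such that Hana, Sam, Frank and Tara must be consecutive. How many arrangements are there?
Treat the 4 as one block: (7-4+1)! × 4! = 24 × 24 = 576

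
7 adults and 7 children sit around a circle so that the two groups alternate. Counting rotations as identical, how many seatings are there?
Fix one of the adults: (7-1)! ways for the remaining adults, × 7! ways for the children = 720 × 5040 = 3628800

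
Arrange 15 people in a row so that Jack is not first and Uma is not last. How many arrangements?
By inclusion-exclusion: 15! - 2×(15-1)! + (15-2)! = 1307674368000 - 174356582400 + 6227020800 = 1139544806400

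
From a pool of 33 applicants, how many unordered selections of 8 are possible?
C(33,8) = 33!/(8!×25!) = 13884156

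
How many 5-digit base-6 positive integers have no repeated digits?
First digit: 5 choices (nonzero). Then descending: 5 × 5 × 4 × 3 × 2 = 600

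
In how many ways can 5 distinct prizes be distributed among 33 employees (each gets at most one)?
P(33,5) = 33!/(33-5)! = 28480320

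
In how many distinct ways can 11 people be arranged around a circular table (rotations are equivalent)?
Circular: fix one position, arrange the rest. (11-1)! = 3628800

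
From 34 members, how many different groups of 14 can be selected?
C(34,14) = 34!/(14!×20!) = 1391975640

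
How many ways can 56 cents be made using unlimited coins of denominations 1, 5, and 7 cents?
Coefficient of x^56 in 1/(1-x^1) · 1/(1-x^5) · 1/(1-x^7). Case on j = number of 7-cent coins (j = 0..8); remainder r = 56 - 7j is made from {1,5} in ⌊r/5⌋+1 ways. r = 56, 49, 42, 35, 28, 21, 14, 7, 0 → 12 + 10 + 9 + 8 + 6 + 5 + 3 + 2 + 1 = 56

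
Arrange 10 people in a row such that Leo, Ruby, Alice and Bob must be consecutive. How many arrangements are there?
Treat the 4 as one block: (10-4+1)! × 4! = 5040 × 24 = 120960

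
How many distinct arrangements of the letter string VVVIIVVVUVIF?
12! / (7! × 1! × 3! × 1!) = 15840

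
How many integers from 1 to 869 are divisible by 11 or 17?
⌊869/11⌋ + ⌊869/17⌋ - ⌊869/187⌋ = 79 + 51 - 4 = 126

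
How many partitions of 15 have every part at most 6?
Let r_j(i) = number of partitions of i into parts ≤ j, for i = 0..15. r_1(i) = 1 for all i; r_j(i) = r_{j-1}(i) + r_j(i-j). Rows j = 2..6: ≤2: 1 1 2 2 3 3 4 4 5 5 6 6 7 7 8 8; ≤3: 1 1 2 3 4 5 7 8 10 12 14 16 19 21 24 27; ≤4: 1 1 2 3 5 6 9 11 15 18 23 27 34 39 47 54; ≤5: 1 1 2 3 5 7 10 13 18 23 30 37 47 57 70 84; ≤6: 1 1 2 3 5 7 11 14 20 26 35 44 58 71 90 110. r_6(15) = 110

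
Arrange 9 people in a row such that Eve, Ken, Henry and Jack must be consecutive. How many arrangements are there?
Treat the 4 as one block: (9-4+1)! × 4! = 720 × 24 = 17280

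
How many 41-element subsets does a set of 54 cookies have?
C(54,41) = 54!/(41!×13!) = 1108176102180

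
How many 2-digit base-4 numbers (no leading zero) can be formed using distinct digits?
First digit: 3 choices (nonzero). Then descending: 3 × 3 = 9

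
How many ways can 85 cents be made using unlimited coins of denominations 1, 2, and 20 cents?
Coefficient of x^85 in 1/(1-x^1) · 1/(1-x^2) · 1/(1-x^20). Case on j = number of 20-cent coins (j = 0..4); remainder r = 85 - 20j is made from {1,2} in ⌊r/2⌋+1 ways. r = 85, 65, 45, 25, 5 → 43 + 33 + 23 + 13 + 3 = 115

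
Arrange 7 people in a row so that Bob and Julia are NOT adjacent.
Total - adjacent = 7! - (7-1)!×2 = 5040 - 1440 = 3600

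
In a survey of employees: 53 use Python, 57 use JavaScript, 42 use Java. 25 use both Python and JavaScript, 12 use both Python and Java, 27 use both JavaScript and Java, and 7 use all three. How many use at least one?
|A∪B∪C| = 53+57+42-25-12-27+7 = 95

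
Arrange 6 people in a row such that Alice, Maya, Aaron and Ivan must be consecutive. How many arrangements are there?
Treat the 4 as one block: (6-4+1)! × 4! = 6 × 24 = 144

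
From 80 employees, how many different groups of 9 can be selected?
C(80,9) = 80!/(9!×71!) = 231900297200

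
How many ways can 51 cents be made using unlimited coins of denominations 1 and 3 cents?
Coefficient of x^51 in 1/(1-x^1) · 1/(1-x^3). Use j coins of 3 for j = 0..⌊51/3⌋ = 17, the rest in 1s: 17 + 1 = 18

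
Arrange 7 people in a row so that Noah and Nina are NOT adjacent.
Total - adjacent = 7! - (7-1)!×2 = 5040 - 1440 = 3600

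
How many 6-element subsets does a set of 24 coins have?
C(24,6) = 24!/(6!×18!) = 134596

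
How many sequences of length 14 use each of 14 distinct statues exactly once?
14! = 87178291200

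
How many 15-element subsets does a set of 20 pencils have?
C(20,15) = 20!/(15!×5!) = 15504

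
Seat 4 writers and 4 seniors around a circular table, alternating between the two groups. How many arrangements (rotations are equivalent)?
Fix one of the writers: (4-1)! ways for the remaining writers, × 4! ways for the seniors = 6 × 24 = 144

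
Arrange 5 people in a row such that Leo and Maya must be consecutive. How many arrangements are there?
Treat the 2 as one block: (5-2+1)! × 2! = 24 × 2 = 48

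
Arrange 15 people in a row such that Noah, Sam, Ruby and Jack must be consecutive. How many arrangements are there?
Treat the 4 as one block: (15-4+1)! × 4! = 479001600 × 24 = 11496038400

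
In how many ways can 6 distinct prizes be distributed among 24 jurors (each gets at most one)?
P(24,6) = 24!/(24-6)! = 96909120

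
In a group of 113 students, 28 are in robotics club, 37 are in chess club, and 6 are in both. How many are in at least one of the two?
|A∪B| = |A| + |B| - |A∩B| = 28 + 37 - 6 = 59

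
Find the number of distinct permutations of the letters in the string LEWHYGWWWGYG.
12! / (1! × 1! × 2! × 4! × 3! × 1!) = 1663200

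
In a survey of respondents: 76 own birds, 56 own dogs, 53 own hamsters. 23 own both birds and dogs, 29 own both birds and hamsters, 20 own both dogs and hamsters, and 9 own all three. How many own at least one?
|A∪B∪C| = 76+56+53-23-29-20+9 = 122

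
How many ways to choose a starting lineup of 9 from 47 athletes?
C(47,9) = 47!/(9!×38!) = 1362649145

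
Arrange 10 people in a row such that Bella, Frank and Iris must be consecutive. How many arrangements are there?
Treat the 3 as one block: (10-3+1)! × 3! = 40320 × 6 = 241920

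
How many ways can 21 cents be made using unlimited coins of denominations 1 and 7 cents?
Coefficient of x^21 in 1/(1-x^1) · 1/(1-x^7). Use j coins of 7 for j = 0..⌊21/7⌋ = 3, the rest in 1s: 3 + 1 = 4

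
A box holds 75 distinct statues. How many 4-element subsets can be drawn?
C(75,4) = 75!/(4!×71!) = 1215450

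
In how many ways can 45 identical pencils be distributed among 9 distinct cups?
C(45+9-1, 9-1) = C(53, 8) = 886322710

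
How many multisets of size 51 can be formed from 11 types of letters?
C(51+11-1, 11-1) = C(61, 10) = 90177170226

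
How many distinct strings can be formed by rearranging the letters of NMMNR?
5! / (2! × 1! × 2!) = 30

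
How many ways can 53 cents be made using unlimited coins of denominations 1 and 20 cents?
Coefficient of x^53 in 1/(1-x^1) · 1/(1-x^20). Use j coins of 20 for j = 0..⌊53/20⌋ = 2, the rest in 1s: 2 + 1 = 3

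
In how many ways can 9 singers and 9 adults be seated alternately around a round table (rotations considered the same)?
Fix one of the singers: (9-1)! ways for the remaining singers, × 9! ways for the adults = 40320 × 362880 = 14631321600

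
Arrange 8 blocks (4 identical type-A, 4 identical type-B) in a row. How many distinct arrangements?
8! / (4! × 4!) = 70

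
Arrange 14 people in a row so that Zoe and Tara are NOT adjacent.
Total - adjacent = 14! - (14-1)!×2 = 87178291200 - 12454041600 = 74724249600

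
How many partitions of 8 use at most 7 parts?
By conjugation, equals partitions of 8 into parts ≤ 7. Let r_j(i) = number of partitions of i into parts ≤ j, for i = 0..8. r_1(i) = 1 for all i; r_j(i) = r_{j-1}(i) + r_j(i-j). Rows j = 2..7: ≤2: 1 1 2 2 3 3 4 4 5; ≤3: 1 1 2 3 4 5 7 8 10; ≤4: 1 1 2 3 5 6 9 11 15; ≤5: 1 1 2 3 5 7 10 13 18; ≤6: 1 1 2 3 5 7 11 14 20; ≤7: 1 1 2 3 5 7 11 15 21. r_7(8) = 21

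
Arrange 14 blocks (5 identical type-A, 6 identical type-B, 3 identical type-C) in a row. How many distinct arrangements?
14! / (5! × 6! × 3!) = 168168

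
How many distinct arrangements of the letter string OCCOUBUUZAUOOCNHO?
17! / (1! × 5! × 1! × 1! × 1! × 4! × 3! × 1!) = 20583763200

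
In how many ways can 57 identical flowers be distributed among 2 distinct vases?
C(57+2-1, 2-1) = C(58, 1) = 58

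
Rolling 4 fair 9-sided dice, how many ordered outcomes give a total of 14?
Coefficient of x^14 in (x + x² + ... + x^9)^4. By inclusion-exclusion on dice exceeding 9: Σ_j (-1)^j C(4,j)·C(14-1-9j, 3) = C(4,0)·C(13,3) - C(4,1)·C(4,3) = 1·286 - 4·4 = 270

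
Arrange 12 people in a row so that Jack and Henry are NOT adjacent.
Total - adjacent = 12! - (12-1)!×2 = 479001600 - 79833600 = 399168000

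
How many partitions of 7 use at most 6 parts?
By conjugation, equals partitions of 7 into parts ≤ 6. Let r_j(i) = number of partitions of i into parts ≤ j, for i = 0..7. r_1(i) = 1 for all i; r_j(i) = r_{j-1}(i) + r_j(i-j). Rows j = 2..6: ≤2: 1 1 2 2 3 3 4 4; ≤3: 1 1 2 3 4 5 7 8; ≤4: 1 1 2 3 5 6 9 11; ≤5: 1 1 2 3 5 7 10 13; ≤6: 1 1 2 3 5 7 11 14. r_6(7) = 14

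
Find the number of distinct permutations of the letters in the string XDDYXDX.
7! / (3! × 1! × 3!) = 140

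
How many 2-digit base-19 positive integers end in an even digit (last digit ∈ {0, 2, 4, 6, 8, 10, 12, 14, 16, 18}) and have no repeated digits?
Last∈{0,2,4,6,8,10,12,14,16,18}. Last=0: 18. Last nonzero: 9×17×P(17,0) = 153. Total = 171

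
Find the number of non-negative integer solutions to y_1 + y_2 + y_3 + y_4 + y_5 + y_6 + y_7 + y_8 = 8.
C(8+8-1, 8-1) = C(15, 7) = 6435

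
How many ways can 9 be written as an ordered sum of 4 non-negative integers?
C(9+4-1, 4-1) = C(12, 3) = 220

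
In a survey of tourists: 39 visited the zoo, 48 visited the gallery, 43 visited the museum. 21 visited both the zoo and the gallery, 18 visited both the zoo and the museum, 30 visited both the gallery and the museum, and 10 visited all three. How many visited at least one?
|A∪B∪C| = 39+48+43-21-18-30+10 = 71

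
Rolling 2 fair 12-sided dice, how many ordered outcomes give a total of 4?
Coefficient of x^4 in (x + x² + ... + x^12)^2. By inclusion-exclusion on dice exceeding 12: Σ_j (-1)^j C(2,j)·C(4-1-12j, 1) = C(2,0)·C(3,1) = 1·3 = 3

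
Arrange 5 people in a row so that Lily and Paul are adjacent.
Treat as block: (5-1)! × 2! = 24 × 2 = 48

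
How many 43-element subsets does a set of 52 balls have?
C(52,43) = 52!/(43!×9!) = 3679075400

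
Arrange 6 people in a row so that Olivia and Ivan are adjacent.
Treat as block: (6-1)! × 2! = 120 × 2 = 240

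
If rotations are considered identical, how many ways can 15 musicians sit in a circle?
Circular: fix one position, arrange the rest. (15-1)! = 87178291200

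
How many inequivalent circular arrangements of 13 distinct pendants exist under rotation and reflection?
(13-1)!/2 = 479001600/2 = 239500800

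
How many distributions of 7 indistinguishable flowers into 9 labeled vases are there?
C(7+9-1, 9-1) = C(15, 8) = 6435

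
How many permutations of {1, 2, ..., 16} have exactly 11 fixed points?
Choose the 11 fixed points C(16,11) = 4368, derange the rest: !5 = Σ_{j=0}^{5} (-1)^j·5!/j! = 120 - 120 + 60 - 20 + 5 - 1 = 44. Product = 4368 × 44 = 192192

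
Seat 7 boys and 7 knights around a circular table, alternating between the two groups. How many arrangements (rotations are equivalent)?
Fix one of the boys: (7-1)! ways for the remaining boys, × 7! ways for the knights = 720 × 5040 = 3628800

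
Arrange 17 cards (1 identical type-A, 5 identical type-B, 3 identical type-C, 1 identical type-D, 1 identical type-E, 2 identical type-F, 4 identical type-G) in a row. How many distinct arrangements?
17! / (1! × 5! × 3! × 1! × 1! × 2! × 4!) = 10291881600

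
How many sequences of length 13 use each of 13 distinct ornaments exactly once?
13! = 6227020800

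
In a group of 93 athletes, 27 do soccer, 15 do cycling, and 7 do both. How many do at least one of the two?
|A∪B| = |A| + |B| - |A∩B| = 27 + 15 - 7 = 35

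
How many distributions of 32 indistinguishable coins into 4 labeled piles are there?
C(32+4-1, 4-1) = C(35, 3) = 6545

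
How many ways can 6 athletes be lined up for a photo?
6! = 720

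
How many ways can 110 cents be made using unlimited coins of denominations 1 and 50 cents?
Coefficient of x^110 in 1/(1-x^1) · 1/(1-x^50). Use j coins of 50 for j = 0..⌊110/50⌋ = 2, the rest in 1s: 2 + 1 = 3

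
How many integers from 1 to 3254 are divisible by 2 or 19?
⌊3254/2⌋ + ⌊3254/19⌋ - ⌊3254/38⌋ = 1627 + 171 - 85 = 1713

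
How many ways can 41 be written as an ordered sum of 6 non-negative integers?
C(41+6-1, 6-1) = C(46, 5) = 1370754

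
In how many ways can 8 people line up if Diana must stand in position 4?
Fix one position: (8-1)! = 5040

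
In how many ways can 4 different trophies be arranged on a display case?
4! = 24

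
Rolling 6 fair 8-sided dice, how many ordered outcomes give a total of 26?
Coefficient of x^26 in (x + x² + ... + x^8)^6. By inclusion-exclusion on dice exceeding 8: Σ_j (-1)^j C(6,j)·C(26-1-8j, 5) = C(6,0)·C(25,5) - C(6,1)·C(17,5) + C(6,2)·C(9,5) = 1·53130 - 6·6188 + 15·126 = 17892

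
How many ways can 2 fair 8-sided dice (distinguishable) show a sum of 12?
Coefficient of x^12 in (x + x² + ... + x^8)^2. By inclusion-exclusion on dice exceeding 8: Σ_j (-1)^j C(2,j)·C(12-1-8j, 1) = C(2,0)·C(11,1) - C(2,1)·C(3,1) = 1·11 - 2·3 = 5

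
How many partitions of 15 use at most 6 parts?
By conjugation, equals partitions of 15 into parts ≤ 6. Let r_j(i) = number of partitions of i into parts ≤ j, for i = 0..15. r_1(i) = 1 for all i; r_j(i) = r_{j-1}(i) + r_j(i-j). Rows j = 2..6: ≤2: 1 1 2 2 3 3 4 4 5 5 6 6 7 7 8 8; ≤3: 1 1 2 3 4 5 7 8 10 12 14 16 19 21 24 27; ≤4: 1 1 2 3 5 6 9 11 15 18 23 27 34 39 47 54; ≤5: 1 1 2 3 5 7 10 13 18 23 30 37 47 57 70 84; ≤6: 1 1 2 3 5 7 11 14 20 26 35 44 58 71 90 110. r_6(15) = 110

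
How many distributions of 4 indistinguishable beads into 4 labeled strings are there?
C(4+4-1, 4-1) = C(7, 3) = 35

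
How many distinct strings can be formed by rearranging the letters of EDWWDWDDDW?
10! / (4! × 1! × 5!) = 1260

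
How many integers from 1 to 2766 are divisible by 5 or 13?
⌊2766/5⌋ + ⌊2766/13⌋ - ⌊2766/65⌋ = 553 + 212 - 42 = 723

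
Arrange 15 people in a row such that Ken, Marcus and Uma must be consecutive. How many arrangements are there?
Treat the 3 as one block: (15-3+1)! × 3! = 6227020800 × 6 = 37362124800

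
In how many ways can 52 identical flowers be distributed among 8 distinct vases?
C(52+8-1, 8-1) = C(59, 7) = 341149446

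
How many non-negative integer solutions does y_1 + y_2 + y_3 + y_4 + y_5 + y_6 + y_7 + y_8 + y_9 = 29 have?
C(29+9-1, 9-1) = C(37, 8) = 38608020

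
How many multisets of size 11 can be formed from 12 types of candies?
C(11+12-1, 12-1) = C(22, 11) = 705432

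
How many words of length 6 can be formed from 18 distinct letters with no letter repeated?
P(18,6) = 18!/(18-6)! = 13366080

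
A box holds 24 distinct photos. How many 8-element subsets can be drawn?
C(24,8) = 24!/(8!×16!) = 735471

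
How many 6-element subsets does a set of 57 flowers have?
C(57,6) = 57!/(6!×51!) = 36288252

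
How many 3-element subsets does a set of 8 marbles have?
C(8,3) = 8!/(3!×5!) = 56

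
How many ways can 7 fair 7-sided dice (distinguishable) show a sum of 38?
Coefficient of x^38 in (x + x² + ... + x^7)^7. By inclusion-exclusion on dice exceeding 7: Σ_j (-1)^j C(7,j)·C(38-1-7j, 6) = C(7,0)·C(37,6) - C(7,1)·C(30,6) + C(7,2)·C(23,6) - C(7,3)·C(16,6) + C(7,4)·C(9,6) = 1·2324784 - 7·593775 + 21·100947 - 35·8008 + 35·84 = 10906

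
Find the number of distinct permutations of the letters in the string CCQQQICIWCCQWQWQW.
17! / (5! × 2! × 6! × 4!) = 85765680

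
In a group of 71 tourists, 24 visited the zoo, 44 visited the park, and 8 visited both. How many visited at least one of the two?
|A∪B| = |A| + |B| - |A∩B| = 24 + 44 - 8 = 60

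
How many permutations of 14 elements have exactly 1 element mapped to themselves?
Choose the 1 fixed point C(14,1) = 14, derange the rest: !13 = Σ_{j=0}^{13} (-1)^j·13!/j! = 6227020800 - 6227020800 + 3113510400 - 1037836800 + 259459200 - 51891840 + 8648640 - 1235520 + 154440 - 17160 + 1716 - 156 + 13 - 1 = 2290792932. Product = 14 × 2290792932 = 32071101048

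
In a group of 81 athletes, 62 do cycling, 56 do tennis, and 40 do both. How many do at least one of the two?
|A∪B| = |A| + |B| - |A∩B| = 62 + 56 - 40 = 78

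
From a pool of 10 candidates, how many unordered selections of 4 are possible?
C(10,4) = 10!/(4!×6!) = 210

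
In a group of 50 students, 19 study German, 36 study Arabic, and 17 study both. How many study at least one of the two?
|A∪B| = |A| + |B| - |A∩B| = 19 + 36 - 17 = 38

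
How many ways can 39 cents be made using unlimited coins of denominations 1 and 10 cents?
Coefficient of x^39 in 1/(1-x^1) · 1/(1-x^10). Use j coins of 10 for j = 0..⌊39/10⌋ = 3, the rest in 1s: 3 + 1 = 4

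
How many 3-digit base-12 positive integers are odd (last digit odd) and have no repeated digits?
Last∈{1,3,5,7,9,11}. Last=0: 0. Last nonzero: 6×10×P(10,1) = 600. Total = 600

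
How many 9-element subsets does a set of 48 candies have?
C(48,9) = 48!/(9!×39!) = 1677106640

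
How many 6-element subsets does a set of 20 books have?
C(20,6) = 20!/(6!×14!) = 38760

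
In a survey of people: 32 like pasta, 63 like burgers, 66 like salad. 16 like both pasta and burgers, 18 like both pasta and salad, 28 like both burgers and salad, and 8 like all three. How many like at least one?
|A∪B∪C| = 32+63+66-16-18-28+8 = 107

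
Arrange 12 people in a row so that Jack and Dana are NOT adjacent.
Total - adjacent = 12! - (12-1)!×2 = 479001600 - 79833600 = 399168000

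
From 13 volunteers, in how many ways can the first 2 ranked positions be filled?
P(13,2) = 13!/(13-2)! = 156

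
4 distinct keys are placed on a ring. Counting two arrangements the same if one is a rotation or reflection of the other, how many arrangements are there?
(4-1)!/2 = 6/2 = 3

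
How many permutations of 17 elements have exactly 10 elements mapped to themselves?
Choose the 10 fixed points C(17,10) = 19448, derange the rest: !7 = Σ_{j=0}^{7} (-1)^j·7!/j! = 5040 - 5040 + 2520 - 840 + 210 - 42 + 7 - 1 = 1854. Product = 19448 × 1854 = 36056592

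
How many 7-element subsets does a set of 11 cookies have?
C(11,7) = 11!/(7!×4!) = 330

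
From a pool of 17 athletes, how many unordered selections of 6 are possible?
C(17,6) = 17!/(6!×11!) = 12376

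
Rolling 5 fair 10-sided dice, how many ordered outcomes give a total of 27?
Coefficient of x^27 in (x + x² + ... + x^10)^5. By inclusion-exclusion on dice exceeding 10: Σ_j (-1)^j C(5,j)·C(27-1-10j, 4) = C(5,0)·C(26,4) - C(5,1)·C(16,4) + C(5,2)·C(6,4) = 1·14950 - 5·1820 + 10·15 = 6000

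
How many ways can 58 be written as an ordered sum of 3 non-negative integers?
C(58+3-1, 3-1) = C(60, 2) = 1770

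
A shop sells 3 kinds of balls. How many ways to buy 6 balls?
C(6+3-1, 3-1) = C(8, 2) = 28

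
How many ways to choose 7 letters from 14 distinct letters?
C(14,7) = 14!/(7!×7!) = 3432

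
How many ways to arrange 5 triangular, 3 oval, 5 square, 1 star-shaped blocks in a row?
14! / (5! × 3! × 5! × 1!) = 1009008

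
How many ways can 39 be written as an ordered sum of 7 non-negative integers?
C(39+7-1, 7-1) = C(45, 6) = 8145060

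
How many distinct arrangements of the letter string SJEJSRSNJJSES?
13! / (1! × 5! × 2! × 4! × 1!) = 1081080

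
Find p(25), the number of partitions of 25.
Pentagonal recurrence p(n) = p(n-1) + p(n-2) - p(n-5) - p(n-7) + p(n-12) + p(n-15) - ... gives p(0..24) = 1, 1, 2, 3, 5, 7, 11, 15, 22, 30, 42, 56, 77, 101, 135, 176, 231, 297, 385, 490, 627, 792, 1002, 1255, 1575. p(25) = p(24) + p(23) - p(20) - p(18) + p(13) + p(10) - p(3) = 1575 + 1255 - 627 - 385 + 101 + 42 - 3 = 1958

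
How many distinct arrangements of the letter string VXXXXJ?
6! / (1! × 1! × 4!) = 30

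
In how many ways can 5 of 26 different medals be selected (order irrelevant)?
C(26,5) = 26!/(5!×21!) = 65780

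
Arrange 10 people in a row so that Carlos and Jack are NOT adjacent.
Total - adjacent = 10! - (10-1)!×2 = 3628800 - 725760 = 2903040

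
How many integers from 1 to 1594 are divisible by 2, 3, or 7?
⌊1594/2⌋+⌊1594/3⌋+⌊1594/7⌋ - ⌊1594/6⌋-⌊1594/14⌋-⌊1594/21⌋ + ⌊1594/42⌋ = 797+531+227 - 265-113-75 + 37 = 1139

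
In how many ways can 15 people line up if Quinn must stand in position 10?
Fix one position: (15-1)! = 87178291200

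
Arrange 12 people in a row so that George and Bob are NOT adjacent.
Total - adjacent = 12! - (12-1)!×2 = 479001600 - 79833600 = 399168000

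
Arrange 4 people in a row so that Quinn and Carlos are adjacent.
Treat as block: (4-1)! × 2! = 6 × 2 = 12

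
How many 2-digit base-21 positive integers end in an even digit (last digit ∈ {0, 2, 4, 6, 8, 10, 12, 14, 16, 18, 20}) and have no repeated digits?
Last∈{0,2,4,6,8,10,12,14,16,18,20}. Last=0: 20. Last nonzero: 10×19×P(19,0) = 190. Total = 210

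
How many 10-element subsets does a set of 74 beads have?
C(74,10) = 74!/(10!×64!) = 718406958841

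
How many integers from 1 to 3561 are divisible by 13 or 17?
⌊3561/13⌋ + ⌊3561/17⌋ - ⌊3561/221⌋ = 273 + 209 - 16 = 466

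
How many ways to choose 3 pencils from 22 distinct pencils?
C(22,3) = 22!/(3!×19!) = 1540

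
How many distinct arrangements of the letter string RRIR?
4! / (1! × 3!) = 4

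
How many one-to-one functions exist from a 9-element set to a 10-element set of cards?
P(10,9) = 10!/(10-9)! = 3628800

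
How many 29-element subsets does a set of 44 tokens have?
C(44,29) = 44!/(29!×15!) = 229911617056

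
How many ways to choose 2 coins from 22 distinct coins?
C(22,2) = 22!/(2!×20!) = 231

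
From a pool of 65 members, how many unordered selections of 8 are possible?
C(65,8) = 65!/(8!×57!) = 5047381560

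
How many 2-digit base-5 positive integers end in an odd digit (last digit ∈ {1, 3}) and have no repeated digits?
Last∈{1,3}. Last=0: 0. Last nonzero: 2×3×P(3,0) = 6. Total = 6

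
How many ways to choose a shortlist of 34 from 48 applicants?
C(48,34) = 48!/(34!×14!) = 482320623240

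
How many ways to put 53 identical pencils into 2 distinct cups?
C(53+2-1, 2-1) = C(54, 1) = 54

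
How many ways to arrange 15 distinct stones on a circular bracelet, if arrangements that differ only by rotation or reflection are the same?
(15-1)!/2 = 87178291200/2 = 43589145600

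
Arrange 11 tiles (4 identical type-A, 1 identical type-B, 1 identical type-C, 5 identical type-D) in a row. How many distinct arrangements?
11! / (4! × 1! × 1! × 5!) = 13860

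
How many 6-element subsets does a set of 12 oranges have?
C(12,6) = 12!/(6!×6!) = 924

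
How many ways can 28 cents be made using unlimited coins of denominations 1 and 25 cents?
Coefficient of x^28 in 1/(1-x^1) · 1/(1-x^25). Use j coins of 25 for j = 0..⌊28/25⌋ = 1, the rest in 1s: 1 + 1 = 2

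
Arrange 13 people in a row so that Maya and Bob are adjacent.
Treat as block: (13-1)! × 2! = 479001600 × 2 = 958003200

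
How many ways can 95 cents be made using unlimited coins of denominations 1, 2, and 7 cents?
Coefficient of x^95 in 1/(1-x^1) · 1/(1-x^2) · 1/(1-x^7). Case on j = number of 7-cent coins (j = 0..13); remainder r = 95 - 7j is made from {1,2} in ⌊r/2⌋+1 ways. r = 95, 88, 81, 74, 67, 60, 53, 46, 39, 32, 25, 18, 11, 4 → 48 + 45 + 41 + 38 + 34 + 31 + 27 + 24 + 20 + 17 + 13 + 10 + 6 + 3 = 357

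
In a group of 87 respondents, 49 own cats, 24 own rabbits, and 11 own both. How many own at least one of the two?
|A∪B| = |A| + |B| - |A∩B| = 49 + 24 - 11 = 62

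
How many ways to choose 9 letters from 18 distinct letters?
C(18,9) = 18!/(9!×9!) = 48620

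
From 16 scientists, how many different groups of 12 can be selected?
C(16,12) = 16!/(12!×4!) = 1820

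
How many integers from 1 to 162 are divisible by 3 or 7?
⌊162/3⌋ + ⌊162/7⌋ - ⌊162/21⌋ = 54 + 23 - 7 = 70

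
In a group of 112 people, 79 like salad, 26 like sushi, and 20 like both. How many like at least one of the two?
|A∪B| = |A| + |B| - |A∩B| = 79 + 26 - 20 = 85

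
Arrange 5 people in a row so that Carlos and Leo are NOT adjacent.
Total - adjacent = 5! - (5-1)!×2 = 120 - 48 = 72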